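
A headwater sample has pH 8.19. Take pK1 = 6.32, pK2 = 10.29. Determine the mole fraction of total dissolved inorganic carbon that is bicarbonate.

α₁ = 1 / (1 + [H⁺]/K1 + K2/[H⁺]) = 1 / (1 + 10^-1.87 + 10^-2.10)
   = 1 / (1 + 0.013490 + 0.0079433) = 1/1.0214 = 0.9790

α₁ = 0.979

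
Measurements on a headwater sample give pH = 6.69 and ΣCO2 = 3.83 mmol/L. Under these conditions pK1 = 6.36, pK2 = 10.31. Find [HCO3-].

[HCO3⁻] = 2.61 mmol/L

α₁ = 1 / (1 + [H⁺]/K1 + K2/[H⁺]) = 1 / (1 + 10^-0.33 + 10^-3.62)
   = 1 / (1 + 0.46774 + 0.00023988) = 1/1.4680 = 0.6812
[HCO3⁻] = α₁ × DIC = 0.6812 × 3.83 = 2.61 mmol/L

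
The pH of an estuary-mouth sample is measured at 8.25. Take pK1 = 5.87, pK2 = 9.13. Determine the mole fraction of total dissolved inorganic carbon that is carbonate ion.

α₂ = 0.116

α₂ = 1 / (1 + [H⁺]/K2 + [H⁺]²/(K1K2)) = 1 / (1 + 10^+0.88 + 10^-1.50)
   = 1 / (1 + 7.5858 + 0.031623) = 1/8.6174 = 0.1160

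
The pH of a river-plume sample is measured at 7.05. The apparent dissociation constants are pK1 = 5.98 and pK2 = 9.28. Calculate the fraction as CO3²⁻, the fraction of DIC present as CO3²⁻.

α₂ = 0.00540

α₂ = 1 / (1 + [H⁺]/K2 + [H⁺]²/(K1K2)) = 1 / (1 + 10^+2.23 + 10^+1.16)
   = 1 / (1 + 169.82 + 14.454) = 1/185.28 = 0.005397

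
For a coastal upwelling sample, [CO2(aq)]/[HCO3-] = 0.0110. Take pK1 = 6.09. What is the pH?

From K1 = [H⁺][HCO3-]/[CO2(aq)]:  pH = pK1 − log₁₀([CO2(aq)]/[HCO3-])
log₁₀(0.0110) = -1.959
pH = 6.09 − (-1.959) = 8.05

pH = 8.05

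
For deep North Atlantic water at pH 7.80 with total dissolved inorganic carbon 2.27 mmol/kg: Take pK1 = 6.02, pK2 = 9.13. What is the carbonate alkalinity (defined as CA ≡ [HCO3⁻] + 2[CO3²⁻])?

CA = 2.33 mmol/kg

CA = [HCO3⁻] + 2[CO3²⁻] = (α₁ + 2α₂)·DIC
At pH 7.80: [H⁺]/K1 = 10^-1.78 = 0.016596, K2/[H⁺] = 10^-1.33 = 0.046774
α₁ = 1/(1 + 0.016596 + 0.046774) = 1/1.0634 = 0.9404; α₂ = α₁·K2/[H⁺] = 0.04399
α₁ + 2α₂ = 1.0284
CA = 1.0284 × 2.27 = 2.33 mmol/kg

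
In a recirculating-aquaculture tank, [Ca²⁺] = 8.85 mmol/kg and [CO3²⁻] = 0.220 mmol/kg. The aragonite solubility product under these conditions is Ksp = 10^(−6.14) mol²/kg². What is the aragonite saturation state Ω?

Ksp = 10^(−6.14) = 7.244×10^-7
Ω = [Ca²⁺][CO3²⁻]/Ksp = (8.85×10^-3)(0.220×10^-3) / 7.244×10^-7 = 2.69

Ω = 2.69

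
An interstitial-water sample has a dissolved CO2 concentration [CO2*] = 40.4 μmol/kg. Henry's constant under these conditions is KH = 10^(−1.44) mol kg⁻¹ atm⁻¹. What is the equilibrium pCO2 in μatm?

KH = 10^(−1.44) = 3.631×10^-2 mol kg⁻¹ atm⁻¹
pCO2 = [CO2*]/KH = 40.4×10^-6 / 3.631×10^-2 = 1.11×10^-3 atm = 1110 μatm

pCO2 = 1110 μatm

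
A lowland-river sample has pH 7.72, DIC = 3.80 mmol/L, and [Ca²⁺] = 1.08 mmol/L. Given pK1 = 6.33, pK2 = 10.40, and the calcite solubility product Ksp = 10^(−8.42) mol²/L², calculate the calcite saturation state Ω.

α₂ = 1 / (1 + [H⁺]/K2 + [H⁺]²/(K1K2)) = 1 / (1 + 10^+2.68 + 10^+1.29)
   = 1 / (1 + 478.63 + 19.498) = 1/499.13 = 0.002003
[CO3²⁻] = α₂ × DIC = 0.002003 × 3.80 = 0.007613 mmol/L = 7.613 μmol/L
Ksp = 10^(−8.42) = 3.802×10^-9
Ω = [Ca²⁺][CO3²⁻]/Ksp = (1.08×10^-3)(7.613×10^-6) / 3.802×10^-9 = 2.16

Ω = 2.16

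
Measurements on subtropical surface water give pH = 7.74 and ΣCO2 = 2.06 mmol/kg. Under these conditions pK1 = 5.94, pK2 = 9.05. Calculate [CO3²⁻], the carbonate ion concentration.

[CO3²⁻] = 0.0948 mmol/kg

α₂ = 1 / (1 + [H⁺]/K2 + [H⁺]²/(K1K2)) = 1 / (1 + 10^+1.31 + 10^-0.49)
   = 1 / (1 + 20.417 + 0.32359) = 1/21.741 = 0.04600
[CO3²⁻] = α₂ × DIC = 0.04600 × 2.06 = 0.0948 mmol/kg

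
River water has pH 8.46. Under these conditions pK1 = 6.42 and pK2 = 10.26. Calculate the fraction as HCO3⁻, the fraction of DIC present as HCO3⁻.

α₁ = 0.976

α₁ = 1 / (1 + [H⁺]/K1 + K2/[H⁺]) = 1 / (1 + 10^-2.04 + 10^-1.80)
   = 1 / (1 + 0.0091201 + 0.015849) = 1/1.0250 = 0.9756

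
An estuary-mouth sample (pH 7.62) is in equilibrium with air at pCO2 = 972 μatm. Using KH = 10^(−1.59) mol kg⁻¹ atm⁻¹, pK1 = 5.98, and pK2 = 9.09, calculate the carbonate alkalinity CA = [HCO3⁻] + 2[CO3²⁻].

CA = 1.16 mmol/kg

[CO2*] = KH · pCO2 = 10^(−1.59) × 972×10^-6 = 2.498×10^-5 mol/kg
α₀ = 1/(1 + K1/[H⁺] + K1K2/[H⁺]²) = 1/(1 + 10^+1.64 + 10^+0.17) = 0.02168
DIC = [CO2*]/α₀ = 2.498×10^-5 / 0.02168 = 1.153 mmol/kg
CA = (α₁ + 2α₂)·DIC = (0.9463 + 2×0.03206) × 1.153 = 1.16 mmol/kg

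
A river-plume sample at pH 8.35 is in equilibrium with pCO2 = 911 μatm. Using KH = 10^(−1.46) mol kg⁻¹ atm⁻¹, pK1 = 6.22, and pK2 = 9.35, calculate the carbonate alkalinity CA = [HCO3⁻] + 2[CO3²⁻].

CA = 5.11 mmol/kg

[CO2*] = KH · pCO2 = 10^(−1.46) × 911×10^-6 = 3.159×10^-5 mol/kg
α₀ = 1/(1 + K1/[H⁺] + K1K2/[H⁺]²) = 1/(1 + 10^+2.13 + 10^+1.13) = 0.006694
DIC = [CO2*]/α₀ = 3.159×10^-5 / 0.006694 = 4.719 mmol/kg
CA = (α₁ + 2α₂)·DIC = (0.9030 + 2×0.09030) × 4.719 = 5.11 mmol/kg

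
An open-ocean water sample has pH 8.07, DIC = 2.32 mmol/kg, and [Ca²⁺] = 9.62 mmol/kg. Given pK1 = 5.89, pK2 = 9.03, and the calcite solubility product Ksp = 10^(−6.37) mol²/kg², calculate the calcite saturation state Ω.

α₂ = 1 / (1 + [H⁺]/K2 + [H⁺]²/(K1K2)) = 1 / (1 + 10^+0.96 + 10^-1.22)
   = 1 / (1 + 9.1201 + 0.060256) = 1/10.180 = 0.09823
[CO3²⁻] = α₂ × DIC = 0.09823 × 2.32 = 0.2279 mmol/kg
Ksp = 10^(−6.37) = 4.266×10^-7
Ω = [Ca²⁺][CO3²⁻]/Ksp = (9.62×10^-3)(2.279×10^-4) / 4.266×10^-7 = 5.14

Ω = 5.14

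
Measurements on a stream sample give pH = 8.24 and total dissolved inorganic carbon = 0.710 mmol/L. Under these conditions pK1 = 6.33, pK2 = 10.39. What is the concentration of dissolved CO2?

[CO2*] = 8.57 μmol/L

α₀ = 1 / (1 + K1/[H⁺] + K1K2/[H⁺]²) = 1 / (1 + 10^+1.91 + 10^-0.24)
   = 1 / (1 + 81.283 + 0.57544) = 1/82.858 = 0.01207
[CO2*] = α₀ × DIC = 0.01207 × 0.710 = 0.00857 mmol/L = 8.57 μmol/L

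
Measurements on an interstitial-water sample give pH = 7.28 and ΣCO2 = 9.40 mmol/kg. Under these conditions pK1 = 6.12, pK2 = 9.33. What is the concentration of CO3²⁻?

α₂ = 1 / (1 + [H⁺]/K2 + [H⁺]²/(K1K2)) = 1 / (1 + 10^+2.05 + 10^+0.89)
   = 1 / (1 + 112.20 + 7.7625) = 1/120.96 = 0.008267
[CO3²⁻] = α₂ × DIC = 0.008267 × 9.40 = 0.0777 mmol/kg

[CO3²⁻] = 0.0777 mmol/kg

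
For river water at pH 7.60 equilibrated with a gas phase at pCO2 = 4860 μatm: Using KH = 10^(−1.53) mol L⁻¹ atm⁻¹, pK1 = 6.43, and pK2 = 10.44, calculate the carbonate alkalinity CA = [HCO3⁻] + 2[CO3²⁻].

CA = 2.13 mmol/L

[CO2*] = KH · pCO2 = 10^(−1.53) × 4860×10^-6 = 1.434×10^-4 mol/L
α₀ = 1/(1 + K1/[H⁺] + K1K2/[H⁺]²) = 1/(1 + 10^+1.17 + 10^-1.67) = 0.06324
DIC = [CO2*]/α₀ = 1.434×10^-4 / 0.06324 = 2.268 mmol/L
CA = (α₁ + 2α₂)·DIC = (0.9354 + 2×0.001352) × 2.268 = 2.13 mmol/L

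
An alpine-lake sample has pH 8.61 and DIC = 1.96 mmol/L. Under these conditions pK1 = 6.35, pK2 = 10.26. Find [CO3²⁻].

α₂ = 1 / (1 + [H⁺]/K2 + [H⁺]²/(K1K2)) = 1 / (1 + 10^+1.65 + 10^-0.61)
   = 1 / (1 + 44.668 + 0.24547) = 1/45.914 = 0.02178
[CO3²⁻] = α₂ × DIC = 0.02178 × 1.96 = 0.0427 mmol/L

[CO3²⁻] = 0.0427 mmol/L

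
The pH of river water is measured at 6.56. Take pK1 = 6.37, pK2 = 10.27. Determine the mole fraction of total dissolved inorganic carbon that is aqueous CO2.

α₀ = 1 / (1 + K1/[H⁺] + K1K2/[H⁺]²) = 1 / (1 + 10^+0.19 + 10^-3.52)
   = 1 / (1 + 1.5488 + 0.00030200) = 1/2.5491 = 0.3923

α₀ = 0.392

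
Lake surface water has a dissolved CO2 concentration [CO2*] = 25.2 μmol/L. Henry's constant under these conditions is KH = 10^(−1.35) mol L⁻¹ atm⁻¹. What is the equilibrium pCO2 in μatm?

KH = 10^(−1.35) = 4.467×10^-2 mol L⁻¹ atm⁻¹
pCO2 = [CO2*]/KH = 25.2×10^-6 / 4.467×10^-2 = 5.64×10^-4 atm = 564 μatm

pCO2 = 564 μatm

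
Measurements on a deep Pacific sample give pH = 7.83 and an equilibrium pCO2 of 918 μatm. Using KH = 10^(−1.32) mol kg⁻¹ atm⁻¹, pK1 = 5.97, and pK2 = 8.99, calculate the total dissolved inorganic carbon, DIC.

DIC = 3.45 mmol/kg

[CO2*] = KH · pCO2 = 10^(−1.32) × 918×10^-6 = 4.394×10^-5 mol/kg
α₀ = 1/(1 + K1/[H⁺] + K1K2/[H⁺]²) = 1/(1 + 10^+1.86 + 10^+0.70) = 0.01275
DIC = [CO2*]/α₀ = 4.394×10^-5 / 0.01275 = 3.45 mmol/kg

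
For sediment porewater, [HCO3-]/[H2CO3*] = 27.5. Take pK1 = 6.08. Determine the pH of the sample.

pH = 7.52

From K1 = [H⁺][HCO3-]/[H2CO3*]:  pH = pK1 + log₁₀([HCO3-]/[H2CO3*])
log₁₀(27.5) = +1.439
pH = 6.08 + (+1.439) = 7.52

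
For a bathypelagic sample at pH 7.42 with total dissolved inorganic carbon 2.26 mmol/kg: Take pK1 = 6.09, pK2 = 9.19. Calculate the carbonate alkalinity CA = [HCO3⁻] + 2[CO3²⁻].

CA = 2.20 mmol/kg

CA = [HCO3⁻] + 2[CO3²⁻] = (α₁ + 2α₂)·DIC
At pH 7.42: [H⁺]/K1 = 10^-1.33 = 0.046774, K2/[H⁺] = 10^-1.77 = 0.016982
α₁ = 1/(1 + 0.046774 + 0.016982) = 1/1.0638 = 0.9401; α₂ = α₁·K2/[H⁺] = 0.01596
α₁ + 2α₂ = 0.9720
CA = 0.9720 × 2.26 = 2.20 mmol/kg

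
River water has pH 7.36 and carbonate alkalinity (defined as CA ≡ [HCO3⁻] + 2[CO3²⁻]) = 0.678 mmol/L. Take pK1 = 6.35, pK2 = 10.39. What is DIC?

DIC = 0.744 mmol/L

CA = [HCO3⁻] + 2[CO3²⁻] = (α₁ + 2α₂)·DIC
At pH 7.36: [H⁺]/K1 = 10^-1.01 = 0.097724, K2/[H⁺] = 10^-3.03 = 0.00093325
α₁ = 1/(1 + 0.097724 + 0.00093325) = 1/1.0987 = 0.9102; α₂ = α₁·K2/[H⁺] = 0.0008495
α₁ + 2α₂ = 0.9119
DIC = CA / (α₁ + 2α₂) = 0.678 / 0.9119 = 0.744 mmol/L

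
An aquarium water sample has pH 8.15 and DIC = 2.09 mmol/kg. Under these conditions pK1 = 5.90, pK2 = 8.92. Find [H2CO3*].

α₀ = 1 / (1 + K1/[H⁺] + K1K2/[H⁺]²) = 1 / (1 + 10^+2.25 + 10^+1.48)
   = 1 / (1 + 177.83 + 30.200) = 1/209.03 = 0.004784
[CO2*] = α₀ × DIC = 0.004784 × 2.09 = 0.0100 mmol/kg = 10.0 μmol/kg

[CO2*] = 10.0 μmol/kg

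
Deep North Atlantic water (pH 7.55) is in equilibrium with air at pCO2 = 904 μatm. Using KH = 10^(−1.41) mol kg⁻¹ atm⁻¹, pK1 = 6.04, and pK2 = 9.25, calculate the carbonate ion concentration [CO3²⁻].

[CO3²⁻] = 0.0227 mmol/kg

[CO2*] = KH · pCO2 = 10^(−1.41) × 904×10^-6 = 3.517×10^-5 mol/kg
α₀ = 1/(1 + K1/[H⁺] + K1K2/[H⁺]²) = 1/(1 + 10^+1.51 + 10^-0.19) = 0.02941
DIC = [CO2*]/α₀ = 3.517×10^-5 / 0.02941 = 1.196 mmol/kg
[CO3²⁻] = α₂·DIC; α₂ = 0.01899, so [CO3²⁻] = 0.01899 × 1.196 = 0.0227 mmol/kg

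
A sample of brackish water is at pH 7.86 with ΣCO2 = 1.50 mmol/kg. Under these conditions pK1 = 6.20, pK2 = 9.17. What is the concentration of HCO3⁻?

α₁ = 1 / (1 + [H⁺]/K1 + K2/[H⁺]) = 1 / (1 + 10^-1.66 + 10^-1.31)
   = 1 / (1 + 0.021878 + 0.048978) = 1/1.0709 = 0.9338
[HCO3⁻] = α₁ × DIC = 0.9338 × 1.50 = 1.40 mmol/kg

[HCO3⁻] = 1.40 mmol/kg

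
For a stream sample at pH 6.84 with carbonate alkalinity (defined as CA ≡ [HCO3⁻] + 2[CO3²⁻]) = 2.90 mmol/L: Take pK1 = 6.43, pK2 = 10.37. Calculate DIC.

DIC = 4.03 mmol/L

CA = [HCO3⁻] + 2[CO3²⁻] = (α₁ + 2α₂)·DIC
At pH 6.84: [H⁺]/K1 = 10^-0.41 = 0.38905, K2/[H⁺] = 10^-3.53 = 0.00029512
α₁ = 1/(1 + 0.38905 + 0.00029512) = 1/1.3893 = 0.7198; α₂ = α₁·K2/[H⁺] = 0.0002124
α₁ + 2α₂ = 0.7202
DIC = CA / (α₁ + 2α₂) = 2.90 / 0.7202 = 4.03 mmol/L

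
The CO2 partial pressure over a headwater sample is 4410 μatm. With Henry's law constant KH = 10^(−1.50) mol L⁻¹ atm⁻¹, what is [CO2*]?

[CO2*] = 139 μmol/L

KH = 10^(−1.50) = 3.162×10^-2 mol L⁻¹ atm⁻¹
[CO2*] = KH · pCO2 = 3.162×10^-2 × 4410×10^-6 atm = 1.39×10^-4 mol/L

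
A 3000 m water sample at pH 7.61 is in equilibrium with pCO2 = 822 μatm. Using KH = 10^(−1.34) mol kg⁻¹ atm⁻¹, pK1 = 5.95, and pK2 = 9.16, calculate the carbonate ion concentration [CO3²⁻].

[CO2*] = KH · pCO2 = 10^(−1.34) × 822×10^-6 = 3.757×10^-5 mol/kg
α₀ = 1/(1 + K1/[H⁺] + K1K2/[H⁺]²) = 1/(1 + 10^+1.66 + 10^+0.11) = 0.02083
DIC = [CO2*]/α₀ = 3.757×10^-5 / 0.02083 = 1.803 mmol/kg
[CO3²⁻] = α₂·DIC; α₂ = 0.02684, so [CO3²⁻] = 0.02684 × 1.803 = 0.0484 mmol/kg

[CO3²⁻] = 0.0484 mmol/kg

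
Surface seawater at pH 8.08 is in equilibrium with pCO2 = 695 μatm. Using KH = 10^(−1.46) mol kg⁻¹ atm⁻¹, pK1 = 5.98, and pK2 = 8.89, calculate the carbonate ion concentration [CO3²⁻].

[CO2*] = KH · pCO2 = 10^(−1.46) × 695×10^-6 = 2.410×10^-5 mol/kg
α₀ = 1/(1 + K1/[H⁺] + K1K2/[H⁺]²) = 1/(1 + 10^+2.10 + 10^+1.29) = 0.006831
DIC = [CO2*]/α₀ = 2.410×10^-5 / 0.006831 = 3.528 mmol/kg
[CO3²⁻] = α₂·DIC; α₂ = 0.1332, so [CO3²⁻] = 0.1332 × 3.528 = 0.470 mmol/kg

[CO3²⁻] = 0.470 mmol/kg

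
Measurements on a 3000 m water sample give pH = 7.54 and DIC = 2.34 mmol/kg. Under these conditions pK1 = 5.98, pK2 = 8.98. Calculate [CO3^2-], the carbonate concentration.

[CO3²⁻] = 0.0799 mmol/kg

α₂ = 1 / (1 + [H⁺]/K2 + [H⁺]²/(K1K2)) = 1 / (1 + 10^+1.44 + 10^-0.12)
   = 1 / (1 + 27.542 + 0.75858) = 1/29.301 = 0.03413
[CO3²⁻] = α₂ × DIC = 0.03413 × 2.34 = 0.0799 mmol/kg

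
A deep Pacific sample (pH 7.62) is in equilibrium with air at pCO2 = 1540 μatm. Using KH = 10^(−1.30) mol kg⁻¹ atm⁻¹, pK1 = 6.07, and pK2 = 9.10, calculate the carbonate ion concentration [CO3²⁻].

[CO2*] = KH · pCO2 = 10^(−1.30) × 1540×10^-6 = 7.718×10^-5 mol/kg
α₀ = 1/(1 + K1/[H⁺] + K1K2/[H⁺]²) = 1/(1 + 10^+1.55 + 10^+0.07) = 0.02656
DIC = [CO2*]/α₀ = 7.718×10^-5 / 0.02656 = 2.906 mmol/kg
[CO3²⁻] = α₂·DIC; α₂ = 0.03120, so [CO3²⁻] = 0.03120 × 2.906 = 0.0907 mmol/kg

[CO3²⁻] = 0.0907 mmol/kg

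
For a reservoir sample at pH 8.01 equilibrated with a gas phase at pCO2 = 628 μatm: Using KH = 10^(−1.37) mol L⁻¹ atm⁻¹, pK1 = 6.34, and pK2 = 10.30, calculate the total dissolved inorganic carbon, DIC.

[CO2*] = KH · pCO2 = 10^(−1.37) × 628×10^-6 = 2.679×10^-5 mol/L
α₀ = 1/(1 + K1/[H⁺] + K1K2/[H⁺]²) = 1/(1 + 10^+1.67 + 10^-0.62) = 0.02083
DIC = [CO2*]/α₀ = 2.679×10^-5 / 0.02083 = 1.29 mmol/L

DIC = 1.29 mmol/L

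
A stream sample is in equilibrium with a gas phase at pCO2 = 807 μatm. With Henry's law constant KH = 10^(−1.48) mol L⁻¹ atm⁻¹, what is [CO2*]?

[CO2*] = 26.7 μmol/L

KH = 10^(−1.48) = 3.311×10^-2 mol L⁻¹ atm⁻¹
[CO2*] = KH · pCO2 = 3.311×10^-2 × 807×10^-6 atm = 2.67×10^-5 mol/L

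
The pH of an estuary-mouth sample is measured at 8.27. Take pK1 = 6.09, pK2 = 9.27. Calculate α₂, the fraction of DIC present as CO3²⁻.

α₂ = 1 / (1 + [H⁺]/K2 + [H⁺]²/(K1K2)) = 1 / (1 + 10^+1.00 + 10^-1.18)
   = 1 / (1 + 10.000 + 0.066069) = 1/11.066 = 0.09037

α₂ = 0.0904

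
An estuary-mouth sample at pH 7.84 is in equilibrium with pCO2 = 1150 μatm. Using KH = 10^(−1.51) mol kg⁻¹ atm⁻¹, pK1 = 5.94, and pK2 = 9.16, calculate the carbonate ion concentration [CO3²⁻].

[CO3²⁻] = 0.135 mmol/kg

[CO2*] = KH · pCO2 = 10^(−1.51) × 1150×10^-6 = 3.554×10^-5 mol/kg
α₀ = 1/(1 + K1/[H⁺] + K1K2/[H⁺]²) = 1/(1 + 10^+1.90 + 10^+0.58) = 0.01187
DIC = [CO2*]/α₀ = 3.554×10^-5 / 0.01187 = 2.994 mmol/kg
[CO3²⁻] = α₂·DIC; α₂ = 0.04513, so [CO3²⁻] = 0.04513 × 2.994 = 0.135 mmol/kg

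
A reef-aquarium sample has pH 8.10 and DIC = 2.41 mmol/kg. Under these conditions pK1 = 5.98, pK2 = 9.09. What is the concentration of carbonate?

[CO3²⁻] = 0.222 mmol/kg

α₂ = 1 / (1 + [H⁺]/K2 + [H⁺]²/(K1K2)) = 1 / (1 + 10^+0.99 + 10^-1.13)
   = 1 / (1 + 9.7724 + 0.074131) = 1/10.847 = 0.09220
[CO3²⁻] = α₂ × DIC = 0.09220 × 2.41 = 0.222 mmol/kg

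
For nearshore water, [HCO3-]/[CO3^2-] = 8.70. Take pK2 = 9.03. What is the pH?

From K2 = [H⁺][CO3^2-]/[HCO3-]:  pH = pK2 − log₁₀([HCO3-]/[CO3^2-])
log₁₀(8.70) = +0.940
pH = 9.03 − (+0.940) = 8.09

pH = 8.09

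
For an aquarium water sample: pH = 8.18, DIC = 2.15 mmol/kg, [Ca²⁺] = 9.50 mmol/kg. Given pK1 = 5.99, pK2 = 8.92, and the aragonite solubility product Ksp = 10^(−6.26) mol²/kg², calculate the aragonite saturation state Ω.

α₂ = 1 / (1 + [H⁺]/K2 + [H⁺]²/(K1K2)) = 1 / (1 + 10^+0.74 + 10^-1.45)
   = 1 / (1 + 5.4954 + 0.035481) = 1/6.5309 = 0.1531
[CO3²⁻] = α₂ × DIC = 0.1531 × 2.15 = 0.3292 mmol/kg
Ksp = 10^(−6.26) = 5.495×10^-7
Ω = [Ca²⁺][CO3²⁻]/Ksp = (9.50×10^-3)(3.292×10^-4) / 5.495×10^-7 = 5.69

Ω = 5.69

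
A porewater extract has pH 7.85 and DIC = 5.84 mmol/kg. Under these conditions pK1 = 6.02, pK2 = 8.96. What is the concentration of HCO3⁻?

α₁ = 1 / (1 + [H⁺]/K1 + K2/[H⁺]) = 1 / (1 + 10^-1.83 + 10^-1.11)
   = 1 / (1 + 0.014791 + 0.077625) = 1/1.0924 = 0.9154
[HCO3⁻] = α₁ × DIC = 0.9154 × 5.84 = 5.35 mmol/kg

[HCO3⁻] = 5.35 mmol/kg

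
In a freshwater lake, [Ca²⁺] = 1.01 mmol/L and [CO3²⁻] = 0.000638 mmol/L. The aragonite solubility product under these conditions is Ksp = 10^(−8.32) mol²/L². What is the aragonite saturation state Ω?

Ksp = 10^(−8.32) = 4.786×10^-9
Ω = [Ca²⁺][CO3²⁻]/Ksp = (1.01×10^-3)(0.000638×10^-3) / 4.786×10^-9 = 0.135

Ω = 0.135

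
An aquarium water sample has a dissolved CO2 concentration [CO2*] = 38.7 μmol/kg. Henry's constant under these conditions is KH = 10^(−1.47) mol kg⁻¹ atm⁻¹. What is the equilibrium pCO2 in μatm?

KH = 10^(−1.47) = 3.388×10^-2 mol kg⁻¹ atm⁻¹
pCO2 = [CO2*]/KH = 38.7×10^-6 / 3.388×10^-2 = 1.14×10^-3 atm = 1140 μatm

pCO2 = 1140 μatm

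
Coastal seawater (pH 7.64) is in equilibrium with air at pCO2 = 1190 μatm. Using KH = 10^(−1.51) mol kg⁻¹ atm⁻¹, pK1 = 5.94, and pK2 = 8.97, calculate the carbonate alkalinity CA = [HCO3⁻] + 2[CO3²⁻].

CA = 2.02 mmol/kg

[CO2*] = KH · pCO2 = 10^(−1.51) × 1190×10^-6 = 3.677×10^-5 mol/kg
α₀ = 1/(1 + K1/[H⁺] + K1K2/[H⁺]²) = 1/(1 + 10^+1.70 + 10^+0.37) = 0.01870
DIC = [CO2*]/α₀ = 3.677×10^-5 / 0.01870 = 1.966 mmol/kg
CA = (α₁ + 2α₂)·DIC = (0.9374 + 2×0.04385) × 1.966 = 2.02 mmol/kg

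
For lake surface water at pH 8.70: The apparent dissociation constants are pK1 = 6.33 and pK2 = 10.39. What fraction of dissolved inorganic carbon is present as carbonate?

α₂ = 0.0199

α₂ = 1 / (1 + [H⁺]/K2 + [H⁺]²/(K1K2)) = 1 / (1 + 10^+1.69 + 10^-0.68)
   = 1 / (1 + 48.978 + 0.20893) = 1/50.187 = 0.01993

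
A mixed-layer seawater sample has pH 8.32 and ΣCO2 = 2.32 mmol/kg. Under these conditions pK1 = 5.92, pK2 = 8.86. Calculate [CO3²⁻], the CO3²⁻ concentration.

α₂ = 1 / (1 + [H⁺]/K2 + [H⁺]²/(K1K2)) = 1 / (1 + 10^+0.54 + 10^-1.86)
   = 1 / (1 + 3.4674 + 0.013804) = 1/4.4812 = 0.2232
[CO3²⁻] = α₂ × DIC = 0.2232 × 2.32 = 0.518 mmol/kg

[CO3²⁻] = 0.518 mmol/kg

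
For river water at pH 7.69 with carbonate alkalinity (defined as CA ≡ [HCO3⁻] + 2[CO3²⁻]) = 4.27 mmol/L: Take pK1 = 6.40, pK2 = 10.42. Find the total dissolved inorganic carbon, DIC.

DIC = 4.48 mmol/L

CA = [HCO3⁻] + 2[CO3²⁻] = (α₁ + 2α₂)·DIC
At pH 7.69: [H⁺]/K1 = 10^-1.29 = 0.051286, K2/[H⁺] = 10^-2.73 = 0.0018621
α₁ = 1/(1 + 0.051286 + 0.0018621) = 1/1.0531 = 0.9495; α₂ = α₁·K2/[H⁺] = 0.001768
α₁ + 2α₂ = 0.9531
DIC = CA / (α₁ + 2α₂) = 4.27 / 0.9531 = 4.48 mmol/L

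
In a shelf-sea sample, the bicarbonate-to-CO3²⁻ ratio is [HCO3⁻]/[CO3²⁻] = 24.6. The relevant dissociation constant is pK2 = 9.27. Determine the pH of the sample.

pH = 7.88

From K2 = [H⁺][CO3²⁻]/[HCO3⁻]:  pH = pK2 − log₁₀([HCO3⁻]/[CO3²⁻])
log₁₀(24.6) = +1.391
pH = 9.27 − (+1.391) = 7.88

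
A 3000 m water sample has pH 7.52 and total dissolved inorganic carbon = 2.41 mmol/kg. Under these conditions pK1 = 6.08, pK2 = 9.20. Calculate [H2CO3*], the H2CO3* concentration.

α₀ = 1 / (1 + K1/[H⁺] + K1K2/[H⁺]²) = 1 / (1 + 10^+1.44 + 10^-0.24)
   = 1 / (1 + 27.542 + 0.57544) = 1/29.118 = 0.03434
[CO2*] = α₀ × DIC = 0.03434 × 2.41 = 0.0828 mmol/kg

[CO2*] = 0.0828 mmol/kg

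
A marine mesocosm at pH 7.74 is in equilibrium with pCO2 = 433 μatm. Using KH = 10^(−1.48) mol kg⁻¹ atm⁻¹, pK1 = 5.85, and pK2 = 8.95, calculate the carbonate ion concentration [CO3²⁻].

[CO3²⁻] = 0.0686 mmol/kg

[CO2*] = KH · pCO2 = 10^(−1.48) × 433×10^-6 = 1.434×10^-5 mol/kg
α₀ = 1/(1 + K1/[H⁺] + K1K2/[H⁺]²) = 1/(1 + 10^+1.89 + 10^+0.68) = 0.01199
DIC = [CO2*]/α₀ = 1.434×10^-5 / 0.01199 = 1.196 mmol/kg
[CO3²⁻] = α₂·DIC; α₂ = 0.05738, so [CO3²⁻] = 0.05738 × 1.196 = 0.0686 mmol/kg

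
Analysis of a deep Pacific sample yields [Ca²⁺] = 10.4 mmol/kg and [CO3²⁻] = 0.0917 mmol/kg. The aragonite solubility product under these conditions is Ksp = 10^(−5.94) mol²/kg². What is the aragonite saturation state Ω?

Ksp = 10^(−5.94) = 1.148×10^-6
Ω = [Ca²⁺][CO3²⁻]/Ksp = (10.4×10^-3)(0.0917×10^-3) / 1.148×10^-6 = 0.831

Ω = 0.831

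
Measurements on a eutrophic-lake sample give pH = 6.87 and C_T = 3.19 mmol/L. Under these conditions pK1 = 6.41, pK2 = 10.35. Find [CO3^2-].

[CO3²⁻] = 0.784 μmol/L

α₂ = 1 / (1 + [H⁺]/K2 + [H⁺]²/(K1K2)) = 1 / (1 + 10^+3.48 + 10^+3.02)
   = 1 / (1 + 3020.0 + 1047.1) = 1/4068.1 = 0.0002458
[CO3²⁻] = α₂ × DIC = 0.0002458 × 3.19 = 0.000784 mmol/L = 0.784 μmol/L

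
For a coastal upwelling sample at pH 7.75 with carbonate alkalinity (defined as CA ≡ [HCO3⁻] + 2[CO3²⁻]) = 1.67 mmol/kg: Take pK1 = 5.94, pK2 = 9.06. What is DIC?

DIC = 1.62 mmol/kg

CA = [HCO3⁻] + 2[CO3²⁻] = (α₁ + 2α₂)·DIC
At pH 7.75: [H⁺]/K1 = 10^-1.81 = 0.015488, K2/[H⁺] = 10^-1.31 = 0.048978
α₁ = 1/(1 + 0.015488 + 0.048978) = 1/1.0645 = 0.9394; α₂ = α₁·K2/[H⁺] = 0.04601
α₁ + 2α₂ = 1.0315
DIC = CA / (α₁ + 2α₂) = 1.67 / 1.0315 = 1.62 mmol/kg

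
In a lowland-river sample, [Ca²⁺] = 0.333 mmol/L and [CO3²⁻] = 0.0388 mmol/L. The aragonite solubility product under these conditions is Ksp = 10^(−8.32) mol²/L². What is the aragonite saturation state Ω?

Ω = 2.70

Ksp = 10^(−8.32) = 4.786×10^-9
Ω = [Ca²⁺][CO3²⁻]/Ksp = (0.333×10^-3)(0.0388×10^-3) / 4.786×10^-9 = 2.70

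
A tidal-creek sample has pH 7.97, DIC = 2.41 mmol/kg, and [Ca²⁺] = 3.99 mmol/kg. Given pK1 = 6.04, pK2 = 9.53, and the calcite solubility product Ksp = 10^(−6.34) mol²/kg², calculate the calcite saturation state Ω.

Ω = 0.558

α₂ = 1 / (1 + [H⁺]/K2 + [H⁺]²/(K1K2)) = 1 / (1 + 10^+1.56 + 10^-0.37)
   = 1 / (1 + 36.308 + 0.42658) = 1/37.734 = 0.02650
[CO3²⁻] = α₂ × DIC = 0.02650 × 2.41 = 0.06387 mmol/kg
Ksp = 10^(−6.34) = 4.571×10^-7
Ω = [Ca²⁺][CO3²⁻]/Ksp = (3.99×10^-3)(6.387×10^-5) / 4.571×10^-7 = 0.558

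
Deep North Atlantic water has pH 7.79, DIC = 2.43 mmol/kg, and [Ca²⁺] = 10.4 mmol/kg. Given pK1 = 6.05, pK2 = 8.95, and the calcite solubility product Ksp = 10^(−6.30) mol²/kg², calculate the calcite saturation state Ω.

Ω = 3.21

α₂ = 1 / (1 + [H⁺]/K2 + [H⁺]²/(K1K2)) = 1 / (1 + 10^+1.16 + 10^-0.58)
   = 1 / (1 + 14.454 + 0.26303) = 1/15.717 = 0.06362
[CO3²⁻] = α₂ × DIC = 0.06362 × 2.43 = 0.1546 mmol/kg
Ksp = 10^(−6.30) = 5.012×10^-7
Ω = [Ca²⁺][CO3²⁻]/Ksp = (10.4×10^-3)(1.546×10^-4) / 5.012×10^-7 = 3.21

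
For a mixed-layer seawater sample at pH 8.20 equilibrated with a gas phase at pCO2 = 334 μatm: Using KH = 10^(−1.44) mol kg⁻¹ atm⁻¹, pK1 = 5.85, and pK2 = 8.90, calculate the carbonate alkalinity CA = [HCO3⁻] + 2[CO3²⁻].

[CO2*] = KH · pCO2 = 10^(−1.44) × 334×10^-6 = 1.213×10^-5 mol/kg
α₀ = 1/(1 + K1/[H⁺] + K1K2/[H⁺]²) = 1/(1 + 10^+2.35 + 10^+1.65) = 0.003710
DIC = [CO2*]/α₀ = 1.213×10^-5 / 0.003710 = 3.269 mmol/kg
CA = (α₁ + 2α₂)·DIC = (0.8306 + 2×0.1657) × 3.269 = 3.80 mmol/kg

CA = 3.80 mmol/kg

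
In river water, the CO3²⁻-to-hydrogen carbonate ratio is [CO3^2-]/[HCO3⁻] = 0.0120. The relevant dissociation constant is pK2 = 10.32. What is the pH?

pH = 8.40

From K2 = [H⁺][CO3^2-]/[HCO3⁻]:  pH = pK2 + log₁₀([CO3^2-]/[HCO3⁻])
log₁₀(0.0120) = -1.921
pH = 10.32 + (-1.921) = 8.40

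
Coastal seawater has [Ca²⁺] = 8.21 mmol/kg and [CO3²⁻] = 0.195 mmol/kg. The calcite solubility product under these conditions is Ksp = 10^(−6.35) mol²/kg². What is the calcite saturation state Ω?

Ksp = 10^(−6.35) = 4.467×10^-7
Ω = [Ca²⁺][CO3²⁻]/Ksp = (8.21×10^-3)(0.195×10^-3) / 4.467×10^-7 = 3.58

Ω = 3.58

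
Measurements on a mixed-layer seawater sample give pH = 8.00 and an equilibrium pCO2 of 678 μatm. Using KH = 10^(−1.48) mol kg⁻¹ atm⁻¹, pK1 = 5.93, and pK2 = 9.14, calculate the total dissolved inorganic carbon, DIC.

DIC = 2.85 mmol/kg

[CO2*] = KH · pCO2 = 10^(−1.48) × 678×10^-6 = 2.245×10^-5 mol/kg
α₀ = 1/(1 + K1/[H⁺] + K1K2/[H⁺]²) = 1/(1 + 10^+2.07 + 10^+0.93) = 0.007874
DIC = [CO2*]/α₀ = 2.245×10^-5 / 0.007874 = 2.85 mmol/kg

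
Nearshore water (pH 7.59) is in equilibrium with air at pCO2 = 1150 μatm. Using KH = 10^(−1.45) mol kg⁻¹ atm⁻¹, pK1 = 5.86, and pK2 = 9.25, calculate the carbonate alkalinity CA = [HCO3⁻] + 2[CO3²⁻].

[CO2*] = KH · pCO2 = 10^(−1.45) × 1150×10^-6 = 4.080×10^-5 mol/kg
α₀ = 1/(1 + K1/[H⁺] + K1K2/[H⁺]²) = 1/(1 + 10^+1.73 + 10^+0.07) = 0.01790
DIC = [CO2*]/α₀ = 4.080×10^-5 / 0.01790 = 2.280 mmol/kg
CA = (α₁ + 2α₂)·DIC = (0.9611 + 2×0.02103) × 2.280 = 2.29 mmol/kg

CA = 2.29 mmol/kg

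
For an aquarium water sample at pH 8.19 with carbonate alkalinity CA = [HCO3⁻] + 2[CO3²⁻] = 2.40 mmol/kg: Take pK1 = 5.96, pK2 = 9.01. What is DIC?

CA = [HCO3⁻] + 2[CO3²⁻] = (α₁ + 2α₂)·DIC
At pH 8.19: [H⁺]/K1 = 10^-2.23 = 0.0058884, K2/[H⁺] = 10^-0.82 = 0.15136
α₁ = 1/(1 + 0.0058884 + 0.15136) = 1/1.1572 = 0.8641; α₂ = α₁·K2/[H⁺] = 0.1308
α₁ + 2α₂ = 1.1257
DIC = CA / (α₁ + 2α₂) = 2.40 / 1.1257 = 2.13 mmol/kg

DIC = 2.13 mmol/kg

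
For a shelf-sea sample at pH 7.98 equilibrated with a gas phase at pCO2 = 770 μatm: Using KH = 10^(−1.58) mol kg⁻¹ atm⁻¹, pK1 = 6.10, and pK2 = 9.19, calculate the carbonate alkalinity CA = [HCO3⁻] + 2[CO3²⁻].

CA = 1.73 mmol/kg

[CO2*] = KH · pCO2 = 10^(−1.58) × 770×10^-6 = 2.025×10^-5 mol/kg
α₀ = 1/(1 + K1/[H⁺] + K1K2/[H⁺]²) = 1/(1 + 10^+1.88 + 10^+0.67) = 0.01226
DIC = [CO2*]/α₀ = 2.025×10^-5 / 0.01226 = 1.651 mmol/kg
CA = (α₁ + 2α₂)·DIC = (0.9304 + 2×0.05737) × 1.651 = 1.73 mmol/kg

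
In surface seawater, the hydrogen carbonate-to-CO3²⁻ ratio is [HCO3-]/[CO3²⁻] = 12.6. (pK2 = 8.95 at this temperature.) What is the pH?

From K2 = [H⁺][CO3²⁻]/[HCO3-]:  pH = pK2 − log₁₀([HCO3-]/[CO3²⁻])
log₁₀(12.6) = +1.100
pH = 8.95 − (+1.100) = 7.85

pH = 7.85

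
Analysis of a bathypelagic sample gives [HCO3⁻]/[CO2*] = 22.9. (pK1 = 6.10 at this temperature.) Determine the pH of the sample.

pH = 7.46

From K1 = [H⁺][HCO3⁻]/[CO2*]:  pH = pK1 + log₁₀([HCO3⁻]/[CO2*])
log₁₀(22.9) = +1.360
pH = 6.10 + (+1.360) = 7.46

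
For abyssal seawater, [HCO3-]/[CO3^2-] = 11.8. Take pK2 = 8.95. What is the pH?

From K2 = [H⁺][CO3^2-]/[HCO3-]:  pH = pK2 − log₁₀([HCO3-]/[CO3^2-])
log₁₀(11.8) = +1.072
pH = 8.95 − (+1.072) = 7.88

pH = 7.88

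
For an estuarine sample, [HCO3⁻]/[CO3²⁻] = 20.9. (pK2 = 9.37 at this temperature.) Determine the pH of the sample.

From K2 = [H⁺][CO3²⁻]/[HCO3⁻]:  pH = pK2 − log₁₀([HCO3⁻]/[CO3²⁻])
log₁₀(20.9) = +1.320
pH = 9.37 − (+1.320) = 8.05

pH = 8.05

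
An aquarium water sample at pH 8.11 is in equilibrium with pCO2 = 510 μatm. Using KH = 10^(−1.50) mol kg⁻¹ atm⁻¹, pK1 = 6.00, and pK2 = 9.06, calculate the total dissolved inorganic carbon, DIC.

DIC = 2.33 mmol/kg

[CO2*] = KH · pCO2 = 10^(−1.50) × 510×10^-6 = 1.613×10^-5 mol/kg
α₀ = 1/(1 + K1/[H⁺] + K1K2/[H⁺]²) = 1/(1 + 10^+2.11 + 10^+1.16) = 0.006931
DIC = [CO2*]/α₀ = 1.613×10^-5 / 0.006931 = 2.33 mmol/kg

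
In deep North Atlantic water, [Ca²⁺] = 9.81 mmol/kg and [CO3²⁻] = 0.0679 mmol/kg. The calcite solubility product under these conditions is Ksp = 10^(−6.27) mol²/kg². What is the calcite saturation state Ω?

Ω = 1.24

Ksp = 10^(−6.27) = 5.370×10^-7
Ω = [Ca²⁺][CO3²⁻]/Ksp = (9.81×10^-3)(0.0679×10^-3) / 5.370×10^-7 = 1.24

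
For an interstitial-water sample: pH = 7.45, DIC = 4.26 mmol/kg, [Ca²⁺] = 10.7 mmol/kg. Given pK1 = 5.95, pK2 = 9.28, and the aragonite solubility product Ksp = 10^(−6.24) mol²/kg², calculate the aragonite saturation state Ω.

Ω = 1.12

α₂ = 1 / (1 + [H⁺]/K2 + [H⁺]²/(K1K2)) = 1 / (1 + 10^+1.83 + 10^+0.33)
   = 1 / (1 + 67.608 + 2.1380) = 1/70.746 = 0.01414
[CO3²⁻] = α₂ × DIC = 0.01414 × 4.26 = 0.06022 mmol/kg
Ksp = 10^(−6.24) = 5.754×10^-7
Ω = [Ca²⁺][CO3²⁻]/Ksp = (10.7×10^-3)(6.022×10^-5) / 5.754×10^-7 = 1.12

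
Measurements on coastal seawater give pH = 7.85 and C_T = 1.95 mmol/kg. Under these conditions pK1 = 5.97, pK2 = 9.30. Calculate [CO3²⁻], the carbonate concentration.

α₂ = 1 / (1 + [H⁺]/K2 + [H⁺]²/(K1K2)) = 1 / (1 + 10^+1.45 + 10^-0.43)
   = 1 / (1 + 28.184 + 0.37154) = 1/29.555 = 0.03383
[CO3²⁻] = α₂ × DIC = 0.03383 × 1.95 = 0.0660 mmol/kg

[CO3²⁻] = 0.0660 mmol/kg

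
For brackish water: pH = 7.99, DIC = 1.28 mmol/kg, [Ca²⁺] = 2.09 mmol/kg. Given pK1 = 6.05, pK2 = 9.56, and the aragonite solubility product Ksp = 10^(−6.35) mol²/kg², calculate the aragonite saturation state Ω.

α₂ = 1 / (1 + [H⁺]/K2 + [H⁺]²/(K1K2)) = 1 / (1 + 10^+1.57 + 10^-0.37)
   = 1 / (1 + 37.154 + 0.42658) = 1/38.580 = 0.02592
[CO3²⁻] = α₂ × DIC = 0.02592 × 1.28 = 0.03318 mmol/kg
Ksp = 10^(−6.35) = 4.467×10^-7
Ω = [Ca²⁺][CO3²⁻]/Ksp = (2.09×10^-3)(3.318×10^-5) / 4.467×10^-7 = 0.155

Ω = 0.155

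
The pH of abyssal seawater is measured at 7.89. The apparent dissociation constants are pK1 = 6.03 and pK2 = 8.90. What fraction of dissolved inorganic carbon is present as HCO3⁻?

α₁ = 1 / (1 + [H⁺]/K1 + K2/[H⁺]) = 1 / (1 + 10^-1.86 + 10^-1.01)
   = 1 / (1 + 0.013804 + 0.097724) = 1/1.1115 = 0.8997

α₁ = 0.900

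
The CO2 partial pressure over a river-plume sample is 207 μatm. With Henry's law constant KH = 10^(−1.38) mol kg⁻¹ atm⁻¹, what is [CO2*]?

[CO2*] = 8.63 μmol/kg

KH = 10^(−1.38) = 4.169×10^-2 mol kg⁻¹ atm⁻¹
[CO2*] = KH · pCO2 = 4.169×10^-2 × 207×10^-6 atm = 8.63×10^-6 mol/kg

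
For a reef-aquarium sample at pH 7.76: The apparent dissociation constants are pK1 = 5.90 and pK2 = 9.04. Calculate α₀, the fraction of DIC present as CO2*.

α₀ = 0.0129

α₀ = 1 / (1 + K1/[H⁺] + K1K2/[H⁺]²) = 1 / (1 + 10^+1.86 + 10^+0.58)
   = 1 / (1 + 72.444 + 3.8019) = 1/77.245 = 0.01295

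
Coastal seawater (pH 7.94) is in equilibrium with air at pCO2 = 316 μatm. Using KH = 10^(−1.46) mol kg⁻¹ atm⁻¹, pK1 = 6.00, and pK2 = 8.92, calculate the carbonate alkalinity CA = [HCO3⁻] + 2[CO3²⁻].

CA = 1.15 mmol/kg

[CO2*] = KH · pCO2 = 10^(−1.46) × 316×10^-6 = 1.096×10^-5 mol/kg
α₀ = 1/(1 + K1/[H⁺] + K1K2/[H⁺]²) = 1/(1 + 10^+1.94 + 10^+0.96) = 0.01029
DIC = [CO2*]/α₀ = 1.096×10^-5 / 0.01029 = 1.065 mmol/kg
CA = (α₁ + 2α₂)·DIC = (0.8959 + 2×0.09381) × 1.065 = 1.15 mmol/kg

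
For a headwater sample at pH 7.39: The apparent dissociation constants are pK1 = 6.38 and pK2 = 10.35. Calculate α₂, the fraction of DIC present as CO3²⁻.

α₂ = 0.000998

α₂ = 1 / (1 + [H⁺]/K2 + [H⁺]²/(K1K2)) = 1 / (1 + 10^+2.96 + 10^+1.95)
   = 1 / (1 + 912.01 + 89.125) = 1/1002.1 = 0.0009979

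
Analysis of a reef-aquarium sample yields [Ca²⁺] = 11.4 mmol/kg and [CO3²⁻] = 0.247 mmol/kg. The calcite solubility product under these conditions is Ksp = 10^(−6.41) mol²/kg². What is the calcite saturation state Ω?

Ω = 7.24

Ksp = 10^(−6.41) = 3.890×10^-7
Ω = [Ca²⁺][CO3²⁻]/Ksp = (11.4×10^-3)(0.247×10^-3) / 3.890×10^-7 = 7.24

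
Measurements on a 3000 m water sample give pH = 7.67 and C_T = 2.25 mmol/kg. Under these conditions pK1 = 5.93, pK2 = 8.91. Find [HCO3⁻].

[HCO3⁻] = 2.09 mmol/kg

α₁ = 1 / (1 + [H⁺]/K1 + K2/[H⁺]) = 1 / (1 + 10^-1.74 + 10^-1.24)
   = 1 / (1 + 0.018197 + 0.057544) = 1/1.0757 = 0.9296
[HCO3⁻] = α₁ × DIC = 0.9296 × 2.25 = 2.09 mmol/kg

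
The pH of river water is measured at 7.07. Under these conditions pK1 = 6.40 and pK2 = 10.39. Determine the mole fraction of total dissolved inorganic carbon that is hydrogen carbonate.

α₁ = 1 / (1 + [H⁺]/K1 + K2/[H⁺]) = 1 / (1 + 10^-0.67 + 10^-3.32)
   = 1 / (1 + 0.21380 + 0.00047863) = 1/1.2143 = 0.8235

α₁ = 0.824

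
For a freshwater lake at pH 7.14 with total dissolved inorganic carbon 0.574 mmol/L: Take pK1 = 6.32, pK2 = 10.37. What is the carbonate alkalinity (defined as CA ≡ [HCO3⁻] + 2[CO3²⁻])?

CA = 0.499 mmol/L

CA = [HCO3⁻] + 2[CO3²⁻] = (α₁ + 2α₂)·DIC
At pH 7.14: [H⁺]/K1 = 10^-0.82 = 0.15136, K2/[H⁺] = 10^-3.23 = 0.00058884
α₁ = 1/(1 + 0.15136 + 0.00058884) = 1/1.1519 = 0.8681; α₂ = α₁·K2/[H⁺] = 0.0005112
α₁ + 2α₂ = 0.8691
CA = 0.8691 × 0.574 = 0.499 mmol/L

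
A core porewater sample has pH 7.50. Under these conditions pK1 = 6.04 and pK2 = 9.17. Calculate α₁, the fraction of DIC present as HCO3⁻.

α₁ = 1 / (1 + [H⁺]/K1 + K2/[H⁺]) = 1 / (1 + 10^-1.46 + 10^-1.67)
   = 1 / (1 + 0.034674 + 0.021380) = 1/1.0561 = 0.9469

α₁ = 0.947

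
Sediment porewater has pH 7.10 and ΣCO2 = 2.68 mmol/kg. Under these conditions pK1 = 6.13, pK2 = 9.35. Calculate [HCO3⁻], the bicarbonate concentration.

α₁ = 1 / (1 + [H⁺]/K1 + K2/[H⁺]) = 1 / (1 + 10^-0.97 + 10^-2.25)
   = 1 / (1 + 0.10715 + 0.0056234) = 1/1.1128 = 0.8987
[HCO3⁻] = α₁ × DIC = 0.8987 × 2.68 = 2.41 mmol/kg

[HCO3⁻] = 2.41 mmol/kg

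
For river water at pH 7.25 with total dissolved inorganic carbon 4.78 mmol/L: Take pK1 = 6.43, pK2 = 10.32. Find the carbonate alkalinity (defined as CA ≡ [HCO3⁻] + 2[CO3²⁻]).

CA = 4.16 mmol/L

CA = [HCO3⁻] + 2[CO3²⁻] = (α₁ + 2α₂)·DIC
At pH 7.25: [H⁺]/K1 = 10^-0.82 = 0.15136, K2/[H⁺] = 10^-3.07 = 0.00085114
α₁ = 1/(1 + 0.15136 + 0.00085114) = 1/1.1522 = 0.8679; α₂ = α₁·K2/[H⁺] = 0.0007387
α₁ + 2α₂ = 0.8694
CA = 0.8694 × 4.78 = 4.16 mmol/L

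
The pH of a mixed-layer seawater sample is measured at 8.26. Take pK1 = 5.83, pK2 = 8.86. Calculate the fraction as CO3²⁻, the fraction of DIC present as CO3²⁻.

α₂ = 0.200

α₂ = 1 / (1 + [H⁺]/K2 + [H⁺]²/(K1K2)) = 1 / (1 + 10^+0.60 + 10^-1.83)
   = 1 / (1 + 3.9811 + 0.014791) = 1/4.9959 = 0.2002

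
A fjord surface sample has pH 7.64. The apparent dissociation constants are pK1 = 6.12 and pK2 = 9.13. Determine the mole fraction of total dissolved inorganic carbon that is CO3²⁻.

α₂ = 0.0305

α₂ = 1 / (1 + [H⁺]/K2 + [H⁺]²/(K1K2)) = 1 / (1 + 10^+1.49 + 10^-0.03)
   = 1 / (1 + 30.903 + 0.93325) = 1/32.836 = 0.03045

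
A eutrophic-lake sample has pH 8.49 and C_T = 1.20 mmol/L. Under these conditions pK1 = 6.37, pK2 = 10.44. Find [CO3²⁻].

[CO3²⁻] = 13.2 μmol/L

α₂ = 1 / (1 + [H⁺]/K2 + [H⁺]²/(K1K2)) = 1 / (1 + 10^+1.95 + 10^-0.17)
   = 1 / (1 + 89.125 + 0.67608) = 1/90.801 = 0.01101
[CO3²⁻] = α₂ × DIC = 0.01101 × 1.20 = 0.0132 mmol/L = 13.2 μmol/L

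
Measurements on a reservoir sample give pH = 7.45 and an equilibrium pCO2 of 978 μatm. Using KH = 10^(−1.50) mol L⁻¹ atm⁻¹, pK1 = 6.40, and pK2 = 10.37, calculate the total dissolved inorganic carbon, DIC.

DIC = 0.378 mmol/L

[CO2*] = KH · pCO2 = 10^(−1.50) × 978×10^-6 = 3.093×10^-5 mol/L
α₀ = 1/(1 + K1/[H⁺] + K1K2/[H⁺]²) = 1/(1 + 10^+1.05 + 10^-1.87) = 0.08174
DIC = [CO2*]/α₀ = 3.093×10^-5 / 0.08174 = 0.378 mmol/L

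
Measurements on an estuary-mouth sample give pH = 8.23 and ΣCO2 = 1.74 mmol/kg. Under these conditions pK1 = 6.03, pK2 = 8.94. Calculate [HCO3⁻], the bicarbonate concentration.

α₁ = 1 / (1 + [H⁺]/K1 + K2/[H⁺]) = 1 / (1 + 10^-2.20 + 10^-0.71)
   = 1 / (1 + 0.0063096 + 0.19498) = 1/1.2013 = 0.8324
[HCO3⁻] = α₁ × DIC = 0.8324 × 1.74 = 1.45 mmol/kg

[HCO3⁻] = 1.45 mmol/kg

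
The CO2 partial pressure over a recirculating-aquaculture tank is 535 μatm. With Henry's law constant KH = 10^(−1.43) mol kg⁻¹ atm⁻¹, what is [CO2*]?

KH = 10^(−1.43) = 3.715×10^-2 mol kg⁻¹ atm⁻¹
[CO2*] = KH · pCO2 = 3.715×10^-2 × 535×10^-6 atm = 1.99×10^-5 mol/kg

[CO2*] = 19.9 μmol/kg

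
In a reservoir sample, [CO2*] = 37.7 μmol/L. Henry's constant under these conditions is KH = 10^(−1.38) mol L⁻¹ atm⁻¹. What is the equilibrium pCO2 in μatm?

KH = 10^(−1.38) = 4.169×10^-2 mol L⁻¹ atm⁻¹
pCO2 = [CO2*]/KH = 37.7×10^-6 / 4.169×10^-2 = 9.04×10^-4 atm = 904 μatm

pCO2 = 904 μatm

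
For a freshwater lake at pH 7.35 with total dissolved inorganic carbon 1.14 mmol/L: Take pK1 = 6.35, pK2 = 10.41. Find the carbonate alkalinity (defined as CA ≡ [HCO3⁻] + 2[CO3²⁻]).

CA = [HCO3⁻] + 2[CO3²⁻] = (α₁ + 2α₂)·DIC
At pH 7.35: [H⁺]/K1 = 10^-1.00 = 0.10000, K2/[H⁺] = 10^-3.06 = 0.00087096
α₁ = 1/(1 + 0.10000 + 0.00087096) = 1/1.1009 = 0.9084; α₂ = α₁·K2/[H⁺] = 0.0007912
α₁ + 2α₂ = 0.9100
CA = 0.9100 × 1.14 = 1.04 mmol/L

CA = 1.04 mmol/L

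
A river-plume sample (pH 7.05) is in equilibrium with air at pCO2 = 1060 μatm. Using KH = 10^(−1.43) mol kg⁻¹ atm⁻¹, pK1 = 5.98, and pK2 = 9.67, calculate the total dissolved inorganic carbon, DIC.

DIC = 0.503 mmol/kg

[CO2*] = KH · pCO2 = 10^(−1.43) × 1060×10^-6 = 3.938×10^-5 mol/kg
α₀ = 1/(1 + K1/[H⁺] + K1K2/[H⁺]²) = 1/(1 + 10^+1.07 + 10^-1.55) = 0.07826
DIC = [CO2*]/α₀ = 3.938×10^-5 / 0.07826 = 0.503 mmol/kg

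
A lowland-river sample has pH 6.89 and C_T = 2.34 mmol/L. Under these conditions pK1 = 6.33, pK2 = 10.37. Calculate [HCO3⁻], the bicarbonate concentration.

[HCO3⁻] = 1.83 mmol/L

α₁ = 1 / (1 + [H⁺]/K1 + K2/[H⁺]) = 1 / (1 + 10^-0.56 + 10^-3.48)
   = 1 / (1 + 0.27542 + 0.00033113) = 1/1.2758 = 0.7839
[HCO3⁻] = α₁ × DIC = 0.7839 × 2.34 = 1.83 mmol/L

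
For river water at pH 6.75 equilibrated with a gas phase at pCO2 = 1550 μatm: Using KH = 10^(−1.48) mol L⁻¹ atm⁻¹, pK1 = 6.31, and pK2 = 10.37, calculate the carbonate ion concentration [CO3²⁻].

[CO2*] = KH · pCO2 = 10^(−1.48) × 1550×10^-6 = 5.133×10^-5 mol/L
α₀ = 1/(1 + K1/[H⁺] + K1K2/[H⁺]²) = 1/(1 + 10^+0.44 + 10^-3.18) = 0.2663
DIC = [CO2*]/α₀ = 5.133×10^-5 / 0.2663 = 0.1927 mmol/L
[CO3²⁻] = α₂·DIC; α₂ = 0.0001760, so [CO3²⁻] = 0.0001760 × 0.1927 = 3.39×10^-5 mmol/L = 0.0339 μmol/L

[CO3²⁻] = 0.0339 μmol/L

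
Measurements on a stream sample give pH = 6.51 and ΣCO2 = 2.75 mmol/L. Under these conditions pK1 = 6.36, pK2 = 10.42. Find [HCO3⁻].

[HCO3⁻] = 1.61 mmol/L

α₁ = 1 / (1 + [H⁺]/K1 + K2/[H⁺]) = 1 / (1 + 10^-0.15 + 10^-3.91)
   = 1 / (1 + 0.70795 + 0.00012303) = 1/1.7081 = 0.5855
[HCO3⁻] = α₁ × DIC = 0.5855 × 2.75 = 1.61 mmol/L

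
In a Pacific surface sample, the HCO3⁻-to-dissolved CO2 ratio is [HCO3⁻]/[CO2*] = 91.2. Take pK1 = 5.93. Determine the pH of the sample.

From K1 = [H⁺][HCO3⁻]/[CO2*]:  pH = pK1 + log₁₀([HCO3⁻]/[CO2*])
log₁₀(91.2) = +1.960
pH = 5.93 + (+1.960) = 7.89

pH = 7.89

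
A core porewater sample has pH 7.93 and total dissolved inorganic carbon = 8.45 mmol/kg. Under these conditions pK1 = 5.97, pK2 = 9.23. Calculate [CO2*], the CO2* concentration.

α₀ = 1 / (1 + K1/[H⁺] + K1K2/[H⁺]²) = 1 / (1 + 10^+1.96 + 10^+0.66)
   = 1 / (1 + 91.201 + 4.5709) = 1/96.772 = 0.01033
[CO2*] = α₀ × DIC = 0.01033 × 8.45 = 0.0873 mmol/kg

[CO2*] = 0.0873 mmol/kg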